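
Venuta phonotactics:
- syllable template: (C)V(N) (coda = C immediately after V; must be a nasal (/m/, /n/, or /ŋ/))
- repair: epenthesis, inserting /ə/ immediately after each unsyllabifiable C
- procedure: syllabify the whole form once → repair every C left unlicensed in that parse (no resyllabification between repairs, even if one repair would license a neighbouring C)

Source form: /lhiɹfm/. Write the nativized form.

ləhiɹəfəmə

Under (C)V(N), the unsyllabifiable consonants are /l/, /ɹ/, /f/, /m/ (only a nasal (/m/, /n/, or /ŋ/) is licensed in coda position; onsets are limited to one consonant).
Epenthesis after each stranded consonant: /l/ → /lə/, /ɹ/ → /ɹə/, /f/ → /fə/, /m/ → /mə/.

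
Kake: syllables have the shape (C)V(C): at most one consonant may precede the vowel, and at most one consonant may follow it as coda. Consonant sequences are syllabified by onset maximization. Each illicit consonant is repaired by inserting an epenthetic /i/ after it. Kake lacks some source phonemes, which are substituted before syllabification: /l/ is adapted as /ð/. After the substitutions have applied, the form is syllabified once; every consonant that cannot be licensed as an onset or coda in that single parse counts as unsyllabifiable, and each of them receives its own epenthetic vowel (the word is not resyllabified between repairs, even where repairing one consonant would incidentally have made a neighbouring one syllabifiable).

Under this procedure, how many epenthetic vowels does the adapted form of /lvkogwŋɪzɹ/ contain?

4

After substitution the input is /ðvkogwŋɪzɹ/.
The unsyllabifiable consonants are /ð/, /v/, /w/, /ɹ/; each receives one epenthetic vowel.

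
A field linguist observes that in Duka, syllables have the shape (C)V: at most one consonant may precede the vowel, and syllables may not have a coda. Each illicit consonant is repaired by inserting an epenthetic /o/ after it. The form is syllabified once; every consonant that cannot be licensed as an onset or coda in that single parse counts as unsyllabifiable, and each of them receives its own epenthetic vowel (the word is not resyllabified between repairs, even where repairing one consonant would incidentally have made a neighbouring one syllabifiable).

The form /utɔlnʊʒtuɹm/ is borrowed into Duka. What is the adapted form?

Syllabifying with onset maximization leaves /l/, /ʒ/, /ɹ/, /m/ stranded (no codas are permitted; onsets are limited to one consonant).
Each unlicensed consonant becomes the onset of a new syllable: /l/ → /lo/, /ʒ/ → /ʒo/, /ɹ/ → /ɹo/, /m/ → /mo/.

utɔlonʊʒotuɹomo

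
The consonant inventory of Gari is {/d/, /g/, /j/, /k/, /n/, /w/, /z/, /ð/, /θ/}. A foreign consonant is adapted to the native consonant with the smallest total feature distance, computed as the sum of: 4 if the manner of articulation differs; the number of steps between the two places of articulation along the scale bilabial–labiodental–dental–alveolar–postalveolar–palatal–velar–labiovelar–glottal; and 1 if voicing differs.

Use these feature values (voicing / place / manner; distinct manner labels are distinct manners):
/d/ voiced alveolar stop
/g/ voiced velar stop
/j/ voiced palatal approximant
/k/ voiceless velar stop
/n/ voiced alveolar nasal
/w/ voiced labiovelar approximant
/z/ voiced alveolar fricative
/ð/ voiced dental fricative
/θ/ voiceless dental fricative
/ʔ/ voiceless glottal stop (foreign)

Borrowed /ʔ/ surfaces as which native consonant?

k

/k/ is closest: same manner (stop), place distance 2 (glottal→velar), same voicing; total 2. Next closest is /g/ at distance 3.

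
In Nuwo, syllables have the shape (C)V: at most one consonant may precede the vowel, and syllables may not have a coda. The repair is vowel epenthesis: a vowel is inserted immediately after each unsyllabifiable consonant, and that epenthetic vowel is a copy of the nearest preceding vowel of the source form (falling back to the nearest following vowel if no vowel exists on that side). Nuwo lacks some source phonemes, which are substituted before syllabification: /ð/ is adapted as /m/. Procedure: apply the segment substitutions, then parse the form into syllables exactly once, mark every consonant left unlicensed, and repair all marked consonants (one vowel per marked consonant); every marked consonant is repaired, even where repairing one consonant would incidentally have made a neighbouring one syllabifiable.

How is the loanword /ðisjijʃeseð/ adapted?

Substitution: /ð/ → /m/, giving /misjijʃesem/.
Syllabifying with onset maximization leaves /s/, /j/, /m/ stranded (no codas are permitted; onsets are limited to one consonant).
Each unlicensed consonant becomes the onset of a new syllable: /s/ → /si/, /j/ → /ji/, /m/ → /me/.

misijijiʃeseme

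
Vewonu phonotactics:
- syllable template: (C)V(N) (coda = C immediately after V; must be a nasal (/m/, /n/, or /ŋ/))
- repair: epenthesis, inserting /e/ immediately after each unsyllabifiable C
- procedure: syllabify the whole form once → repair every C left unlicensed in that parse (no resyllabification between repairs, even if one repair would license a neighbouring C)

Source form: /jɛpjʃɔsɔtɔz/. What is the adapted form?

Under (C)V(N), the unsyllabifiable consonants are /p/, /j/, /z/ (only a nasal (/m/, /n/, or /ŋ/) is licensed in coda position; onsets are limited to one consonant).
Inserting the epenthetic vowel yields /p/ → /pe/, /j/ → /je/, /z/ → /ze/.

jɛpejeʃɔsɔtɔze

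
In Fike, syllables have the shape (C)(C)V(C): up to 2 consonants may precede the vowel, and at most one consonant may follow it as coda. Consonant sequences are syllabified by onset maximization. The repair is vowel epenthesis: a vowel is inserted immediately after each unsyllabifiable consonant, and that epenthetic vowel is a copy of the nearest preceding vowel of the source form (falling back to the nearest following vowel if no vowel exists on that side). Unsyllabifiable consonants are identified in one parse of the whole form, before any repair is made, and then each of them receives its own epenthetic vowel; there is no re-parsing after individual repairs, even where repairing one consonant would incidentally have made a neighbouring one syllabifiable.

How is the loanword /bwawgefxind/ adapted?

bwawgefxindi

Under (C)(C)V(C), the unsyllabifiable consonants are /d/ (at most one coda consonant is licensed; onsets may contain at most 2 consonants).
Inserting the epenthetic vowel yields /d/ → /di/.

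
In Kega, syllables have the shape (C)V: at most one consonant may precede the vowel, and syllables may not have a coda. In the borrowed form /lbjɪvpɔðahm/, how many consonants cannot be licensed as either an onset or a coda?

5

Syllabifying with onset maximization leaves /l/, /b/, /v/, /h/, /m/ stranded (no codas are permitted; onsets are limited to one consonant).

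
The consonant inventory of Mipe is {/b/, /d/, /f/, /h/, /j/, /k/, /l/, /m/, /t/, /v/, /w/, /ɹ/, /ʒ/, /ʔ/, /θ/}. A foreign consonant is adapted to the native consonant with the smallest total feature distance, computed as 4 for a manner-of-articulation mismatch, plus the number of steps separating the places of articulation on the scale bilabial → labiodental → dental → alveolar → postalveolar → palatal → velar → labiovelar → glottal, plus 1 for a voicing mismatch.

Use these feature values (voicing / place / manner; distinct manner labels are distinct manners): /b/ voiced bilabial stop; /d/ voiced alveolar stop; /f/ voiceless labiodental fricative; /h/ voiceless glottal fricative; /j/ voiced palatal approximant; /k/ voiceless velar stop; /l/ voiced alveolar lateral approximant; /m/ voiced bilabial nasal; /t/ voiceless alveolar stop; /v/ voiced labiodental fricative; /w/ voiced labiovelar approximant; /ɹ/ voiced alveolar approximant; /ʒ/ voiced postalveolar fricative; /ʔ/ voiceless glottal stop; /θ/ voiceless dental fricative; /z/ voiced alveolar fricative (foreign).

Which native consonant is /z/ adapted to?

ʒ

/ʒ/ is closest: same manner (fricative), place distance 1 (alveolar→postalveolar), same voicing; total 1. Next closest is /v/ at distance 2.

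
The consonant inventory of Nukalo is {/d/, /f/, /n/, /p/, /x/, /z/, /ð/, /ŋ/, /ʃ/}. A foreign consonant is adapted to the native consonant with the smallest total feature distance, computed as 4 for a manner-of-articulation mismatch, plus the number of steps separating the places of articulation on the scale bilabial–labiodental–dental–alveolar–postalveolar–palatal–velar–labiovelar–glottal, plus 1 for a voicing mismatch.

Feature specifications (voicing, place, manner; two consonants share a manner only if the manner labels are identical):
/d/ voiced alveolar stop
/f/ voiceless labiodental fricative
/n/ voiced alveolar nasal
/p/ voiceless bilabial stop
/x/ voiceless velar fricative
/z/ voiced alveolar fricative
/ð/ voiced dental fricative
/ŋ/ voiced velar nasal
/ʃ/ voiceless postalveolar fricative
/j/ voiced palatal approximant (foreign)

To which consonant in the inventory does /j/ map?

/ŋ/ is closest: manner differs (approximant→nasal, +4), place distance 1 (palatal→velar), same voicing; total 5. Next closest is /d/ at distance 6.

ŋ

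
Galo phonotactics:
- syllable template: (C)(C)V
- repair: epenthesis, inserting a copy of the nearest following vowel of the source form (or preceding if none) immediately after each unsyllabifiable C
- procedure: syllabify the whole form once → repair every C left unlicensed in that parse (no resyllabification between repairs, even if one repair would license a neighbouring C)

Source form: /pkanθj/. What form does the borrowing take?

Syllabifying with onset maximization leaves /n/, /θ/, /j/ stranded (no codas are permitted; onsets may contain at most 2 consonants).
Epenthesis after each stranded consonant: /n/ → /na/, /θ/ → /θa/, /j/ → /ja/.

pkanaθaja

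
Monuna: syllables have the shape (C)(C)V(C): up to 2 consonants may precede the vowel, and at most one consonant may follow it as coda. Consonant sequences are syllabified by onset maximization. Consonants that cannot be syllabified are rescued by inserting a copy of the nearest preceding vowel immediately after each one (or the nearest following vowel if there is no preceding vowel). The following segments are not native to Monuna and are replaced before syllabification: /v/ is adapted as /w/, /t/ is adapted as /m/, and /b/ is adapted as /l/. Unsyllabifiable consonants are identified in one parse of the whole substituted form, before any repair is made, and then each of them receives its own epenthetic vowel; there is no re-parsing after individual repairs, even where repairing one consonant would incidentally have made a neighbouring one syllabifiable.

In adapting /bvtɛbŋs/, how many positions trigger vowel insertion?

After substitution the input is /lwmɛlŋs/.
The unsyllabifiable consonants are /l/, /ŋ/, /s/; each receives one epenthetic vowel.

3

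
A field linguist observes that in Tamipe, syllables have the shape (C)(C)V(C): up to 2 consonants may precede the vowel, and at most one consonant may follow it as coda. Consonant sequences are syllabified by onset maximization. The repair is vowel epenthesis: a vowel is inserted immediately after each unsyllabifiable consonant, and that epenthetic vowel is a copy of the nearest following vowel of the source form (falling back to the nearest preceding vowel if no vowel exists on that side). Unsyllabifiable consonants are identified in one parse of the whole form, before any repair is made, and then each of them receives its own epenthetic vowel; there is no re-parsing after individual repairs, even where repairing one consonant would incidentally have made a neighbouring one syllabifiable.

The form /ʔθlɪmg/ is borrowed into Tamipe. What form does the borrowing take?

Under (C)(C)V(C), the unsyllabifiable consonants are /ʔ/, /g/ (at most one coda consonant is licensed; onsets may contain at most 2 consonants).
Epenthesis after each stranded consonant: /ʔ/ → /ʔɪ/, /g/ → /gɪ/.

ʔɪθlɪmgɪ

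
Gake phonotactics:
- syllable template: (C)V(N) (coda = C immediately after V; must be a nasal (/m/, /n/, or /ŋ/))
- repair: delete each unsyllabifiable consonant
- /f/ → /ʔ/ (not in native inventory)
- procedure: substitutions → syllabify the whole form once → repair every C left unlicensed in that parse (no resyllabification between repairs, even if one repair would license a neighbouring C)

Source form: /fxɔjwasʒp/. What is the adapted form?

xɔwa

Substitution: /f/ → /ʔ/, giving /ʔxɔjwasʒp/.
Under (C)V(N), the unsyllabifiable consonants are /ʔ/, /j/, /s/, /ʒ/, /p/ (only a nasal (/m/, /n/, or /ŋ/) is licensed in coda position; onsets are limited to one consonant).
Deleting the stranded consonants removes /ʔ/, /j/, /s/, /ʒ/, /p/.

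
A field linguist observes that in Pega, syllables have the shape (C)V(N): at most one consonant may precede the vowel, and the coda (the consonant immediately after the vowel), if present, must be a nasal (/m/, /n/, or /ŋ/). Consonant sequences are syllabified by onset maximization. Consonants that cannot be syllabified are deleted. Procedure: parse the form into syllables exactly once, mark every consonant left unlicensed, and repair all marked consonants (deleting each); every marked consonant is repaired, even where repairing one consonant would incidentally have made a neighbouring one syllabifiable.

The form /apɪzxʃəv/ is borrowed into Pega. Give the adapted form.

apɪʃə

The consonants /z/, /x/, /v/ cannot be parsed into a legal (C)V(N) syllable (only a nasal (/m/, /n/, or /ŋ/) is licensed in coda position; onsets are limited to one consonant).
Deleting the stranded consonants removes /z/, /x/, /v/.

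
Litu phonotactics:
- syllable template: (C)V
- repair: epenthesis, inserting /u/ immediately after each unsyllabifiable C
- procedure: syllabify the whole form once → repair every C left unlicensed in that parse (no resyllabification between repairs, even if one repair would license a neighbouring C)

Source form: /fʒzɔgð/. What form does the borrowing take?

fuʒuzɔguðu

Syllabifying with onset maximization leaves /f/, /ʒ/, /g/, /ð/ stranded (no codas are permitted; onsets are limited to one consonant).
Inserting the epenthetic vowel yields /f/ → /fu/, /ʒ/ → /ʒu/, /g/ → /gu/, /ð/ → /ðu/.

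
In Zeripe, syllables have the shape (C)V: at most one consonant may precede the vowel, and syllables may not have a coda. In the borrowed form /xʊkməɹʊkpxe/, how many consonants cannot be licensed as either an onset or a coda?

Syllabifying with onset maximization leaves /k/, /k/, /p/ stranded (no codas are permitted; onsets are limited to one consonant).

3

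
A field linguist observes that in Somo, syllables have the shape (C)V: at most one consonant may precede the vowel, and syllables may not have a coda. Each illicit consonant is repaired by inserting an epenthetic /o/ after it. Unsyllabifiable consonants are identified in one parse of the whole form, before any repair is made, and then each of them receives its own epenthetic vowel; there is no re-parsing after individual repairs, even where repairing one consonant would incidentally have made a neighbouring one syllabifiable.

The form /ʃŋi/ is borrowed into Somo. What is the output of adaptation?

Under (C)V, the unsyllabifiable consonants are /ʃ/ (no codas are permitted; onsets are limited to one consonant).
Inserting the epenthetic vowel yields /ʃ/ → /ʃo/.

ʃoŋi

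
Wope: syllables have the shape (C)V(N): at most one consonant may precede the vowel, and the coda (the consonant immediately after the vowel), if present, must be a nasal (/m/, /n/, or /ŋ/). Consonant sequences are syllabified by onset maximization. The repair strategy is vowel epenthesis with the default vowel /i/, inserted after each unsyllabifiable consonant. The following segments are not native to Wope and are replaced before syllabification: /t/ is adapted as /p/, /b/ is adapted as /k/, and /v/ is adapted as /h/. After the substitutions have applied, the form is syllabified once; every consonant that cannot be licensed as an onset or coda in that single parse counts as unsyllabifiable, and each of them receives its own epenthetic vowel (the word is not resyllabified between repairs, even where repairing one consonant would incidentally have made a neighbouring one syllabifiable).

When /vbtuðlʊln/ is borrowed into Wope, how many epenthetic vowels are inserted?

After substitution the input is /hkpuðlʊln/.
The unsyllabifiable consonants are /h/, /k/, /ð/, /l/, /n/; each receives one epenthetic vowel.

5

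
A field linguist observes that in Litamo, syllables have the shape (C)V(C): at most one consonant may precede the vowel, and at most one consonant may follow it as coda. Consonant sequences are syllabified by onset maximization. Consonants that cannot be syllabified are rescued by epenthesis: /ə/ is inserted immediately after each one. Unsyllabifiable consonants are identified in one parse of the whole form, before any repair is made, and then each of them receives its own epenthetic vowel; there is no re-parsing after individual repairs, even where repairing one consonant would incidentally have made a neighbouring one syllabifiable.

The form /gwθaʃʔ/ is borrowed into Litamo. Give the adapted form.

The consonants /g/, /w/, /ʔ/ cannot be parsed into a legal (C)V(C) syllable (at most one coda consonant is licensed; onsets are limited to one consonant).
Epenthesis after each stranded consonant: /g/ → /gə/, /w/ → /wə/, /ʔ/ → /ʔə/.

gəwəθaʃʔə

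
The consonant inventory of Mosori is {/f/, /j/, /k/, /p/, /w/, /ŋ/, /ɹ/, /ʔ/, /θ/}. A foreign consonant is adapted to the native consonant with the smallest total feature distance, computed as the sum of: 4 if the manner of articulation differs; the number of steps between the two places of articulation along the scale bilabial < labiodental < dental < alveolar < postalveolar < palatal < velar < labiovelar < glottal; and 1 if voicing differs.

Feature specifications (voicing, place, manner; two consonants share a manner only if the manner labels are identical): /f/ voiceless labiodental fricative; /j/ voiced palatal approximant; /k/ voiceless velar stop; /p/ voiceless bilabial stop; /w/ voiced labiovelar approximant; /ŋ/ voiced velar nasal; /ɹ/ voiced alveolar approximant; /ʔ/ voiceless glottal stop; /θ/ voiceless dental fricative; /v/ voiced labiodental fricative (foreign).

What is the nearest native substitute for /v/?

/f/ is closest: same manner (fricative), place distance 0 (labiodental→labiodental), voicing differs (+1); total 1. Next closest is /θ/ at distance 2.

f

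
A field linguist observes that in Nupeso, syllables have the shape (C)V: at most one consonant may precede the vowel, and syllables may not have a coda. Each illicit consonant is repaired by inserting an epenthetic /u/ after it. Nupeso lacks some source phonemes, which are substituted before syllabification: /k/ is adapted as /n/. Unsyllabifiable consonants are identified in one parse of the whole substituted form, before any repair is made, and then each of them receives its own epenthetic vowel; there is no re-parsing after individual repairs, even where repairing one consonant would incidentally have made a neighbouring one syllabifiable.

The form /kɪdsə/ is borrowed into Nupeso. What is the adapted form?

nɪdusə

Substitution: /k/ → /n/, giving /nɪdsə/.
Syllabifying with onset maximization leaves /d/ stranded (no codas are permitted; onsets are limited to one consonant).
Each unlicensed consonant becomes the onset of a new syllable: /d/ → /du/.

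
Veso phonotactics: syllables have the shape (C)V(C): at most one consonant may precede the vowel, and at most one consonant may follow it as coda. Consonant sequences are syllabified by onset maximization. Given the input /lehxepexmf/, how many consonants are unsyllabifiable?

The consonants /m/, /f/ cannot be parsed into a legal (C)V(C) syllable (at most one coda consonant is licensed; onsets are limited to one consonant).

2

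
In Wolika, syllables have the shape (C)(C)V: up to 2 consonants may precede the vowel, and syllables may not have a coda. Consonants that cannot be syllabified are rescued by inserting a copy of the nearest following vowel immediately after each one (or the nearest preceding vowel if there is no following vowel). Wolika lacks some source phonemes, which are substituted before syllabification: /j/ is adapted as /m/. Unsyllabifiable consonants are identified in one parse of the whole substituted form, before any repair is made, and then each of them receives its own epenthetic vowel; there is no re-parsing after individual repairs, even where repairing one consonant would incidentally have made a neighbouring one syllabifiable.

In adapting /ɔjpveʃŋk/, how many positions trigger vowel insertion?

After substitution the input is /ɔmpveʃŋk/.
The unsyllabifiable consonants are /m/, /ʃ/, /ŋ/, /k/; each receives one epenthetic vowel.

4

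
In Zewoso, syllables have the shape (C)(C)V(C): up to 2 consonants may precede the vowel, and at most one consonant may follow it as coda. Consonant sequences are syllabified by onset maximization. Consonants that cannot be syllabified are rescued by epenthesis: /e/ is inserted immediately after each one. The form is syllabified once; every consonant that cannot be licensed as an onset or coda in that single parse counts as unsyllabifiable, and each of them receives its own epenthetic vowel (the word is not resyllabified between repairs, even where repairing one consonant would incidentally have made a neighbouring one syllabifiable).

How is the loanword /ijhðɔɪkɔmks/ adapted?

The consonants /k/, /s/ cannot be parsed into a legal (C)(C)V(C) syllable (at most one coda consonant is licensed; onsets may contain at most 2 consonants).
Inserting the epenthetic vowel yields /k/ → /ke/, /s/ → /se/.

ijhðɔɪkɔmkese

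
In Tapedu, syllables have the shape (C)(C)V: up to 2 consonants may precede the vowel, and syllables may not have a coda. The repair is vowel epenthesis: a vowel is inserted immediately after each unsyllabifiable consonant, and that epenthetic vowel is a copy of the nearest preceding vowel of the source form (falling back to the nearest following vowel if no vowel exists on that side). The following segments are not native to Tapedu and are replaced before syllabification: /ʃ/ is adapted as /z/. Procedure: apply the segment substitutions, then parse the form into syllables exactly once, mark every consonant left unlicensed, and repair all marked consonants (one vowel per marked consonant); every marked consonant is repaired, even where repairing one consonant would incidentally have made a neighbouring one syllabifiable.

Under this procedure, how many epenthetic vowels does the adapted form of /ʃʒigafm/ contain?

2

After substitution the input is /zʒigafm/.
The unsyllabifiable consonants are /f/, /m/; each receives one epenthetic vowel.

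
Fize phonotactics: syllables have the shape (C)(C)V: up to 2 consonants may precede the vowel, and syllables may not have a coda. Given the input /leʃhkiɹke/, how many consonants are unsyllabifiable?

1

Syllabifying with onset maximization leaves /ʃ/ stranded (no codas are permitted; onsets may contain at most 2 consonants).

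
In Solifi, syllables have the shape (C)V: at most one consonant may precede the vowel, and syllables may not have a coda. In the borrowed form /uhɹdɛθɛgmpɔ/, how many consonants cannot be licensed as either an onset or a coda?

4

Under (C)V, the unsyllabifiable consonants are /h/, /ɹ/, /g/, /m/ (no codas are permitted; onsets are limited to one consonant).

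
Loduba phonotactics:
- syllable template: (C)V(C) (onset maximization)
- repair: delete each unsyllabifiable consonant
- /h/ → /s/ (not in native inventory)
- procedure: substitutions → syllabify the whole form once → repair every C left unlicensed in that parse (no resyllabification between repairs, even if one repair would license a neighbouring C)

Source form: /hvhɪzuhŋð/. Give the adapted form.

Substitution: /h/ → /s/, giving /svsɪzusŋð/.
Syllabifying with onset maximization leaves /s/, /v/, /ŋ/, /ð/ stranded (at most one coda consonant is licensed; onsets are limited to one consonant).
Deleting the stranded consonants removes /s/, /v/, /ŋ/, /ð/.

sɪzus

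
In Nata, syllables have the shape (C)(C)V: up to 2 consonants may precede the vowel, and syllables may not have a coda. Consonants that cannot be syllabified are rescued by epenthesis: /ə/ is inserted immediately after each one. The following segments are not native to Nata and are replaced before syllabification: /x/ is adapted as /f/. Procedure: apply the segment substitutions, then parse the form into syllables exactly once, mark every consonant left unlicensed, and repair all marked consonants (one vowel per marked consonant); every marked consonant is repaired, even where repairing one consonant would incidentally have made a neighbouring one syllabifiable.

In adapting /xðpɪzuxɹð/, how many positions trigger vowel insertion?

After substitution the input is /fðpɪzufɹð/.
The unsyllabifiable consonants are /f/, /f/, /ɹ/, /ð/; each receives one epenthetic vowel.

4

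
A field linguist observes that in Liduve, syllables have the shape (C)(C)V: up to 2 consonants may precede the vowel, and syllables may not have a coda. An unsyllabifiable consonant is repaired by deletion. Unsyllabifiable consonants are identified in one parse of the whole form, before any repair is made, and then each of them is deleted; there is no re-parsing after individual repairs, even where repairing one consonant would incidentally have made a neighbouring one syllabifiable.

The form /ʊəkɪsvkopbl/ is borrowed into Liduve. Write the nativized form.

ʊəkɪvko

Syllabifying with onset maximization leaves /s/, /p/, /b/, /l/ stranded (no codas are permitted; onsets may contain at most 2 consonants).
Each unlicensed consonant is deleted: /s/, /p/, /b/, /l/.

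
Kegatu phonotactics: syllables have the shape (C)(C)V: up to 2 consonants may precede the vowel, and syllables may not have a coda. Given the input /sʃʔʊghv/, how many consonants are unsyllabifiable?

Under (C)(C)V, the unsyllabifiable consonants are /s/, /g/, /h/, /v/ (no codas are permitted; onsets may contain at most 2 consonants).

4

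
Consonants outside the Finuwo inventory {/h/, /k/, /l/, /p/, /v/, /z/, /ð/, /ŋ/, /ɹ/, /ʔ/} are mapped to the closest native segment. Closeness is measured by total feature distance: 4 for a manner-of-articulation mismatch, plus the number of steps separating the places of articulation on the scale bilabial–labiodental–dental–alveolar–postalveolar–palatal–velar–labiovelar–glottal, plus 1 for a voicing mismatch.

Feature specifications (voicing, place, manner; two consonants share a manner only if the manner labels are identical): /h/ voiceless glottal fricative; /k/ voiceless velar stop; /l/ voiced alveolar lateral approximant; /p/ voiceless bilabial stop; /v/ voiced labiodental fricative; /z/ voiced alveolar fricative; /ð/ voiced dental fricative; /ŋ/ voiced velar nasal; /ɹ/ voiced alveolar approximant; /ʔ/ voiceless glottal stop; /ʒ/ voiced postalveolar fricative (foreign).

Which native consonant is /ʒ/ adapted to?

z

/z/ is closest: same manner (fricative), place distance 1 (postalveolar→alveolar), same voicing; total 1. Next closest is /ð/ at distance 2.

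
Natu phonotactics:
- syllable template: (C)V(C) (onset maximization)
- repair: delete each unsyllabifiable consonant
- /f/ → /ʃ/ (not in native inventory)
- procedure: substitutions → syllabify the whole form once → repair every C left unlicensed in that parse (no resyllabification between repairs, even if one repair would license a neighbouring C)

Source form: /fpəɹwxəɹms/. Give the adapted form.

Substitution: /f/ → /ʃ/, giving /ʃpəɹwxəɹms/.
The consonants /ʃ/, /w/, /m/, /s/ cannot be parsed into a legal (C)V(C) syllable (at most one coda consonant is licensed; onsets are limited to one consonant).
Deletion applies to /ʃ/, /w/, /m/, /s/.

pəɹxəɹ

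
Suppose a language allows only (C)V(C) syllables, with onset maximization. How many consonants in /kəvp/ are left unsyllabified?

1

Syllabifying with onset maximization leaves /p/ stranded (at most one coda consonant is licensed; onsets are limited to one consonant).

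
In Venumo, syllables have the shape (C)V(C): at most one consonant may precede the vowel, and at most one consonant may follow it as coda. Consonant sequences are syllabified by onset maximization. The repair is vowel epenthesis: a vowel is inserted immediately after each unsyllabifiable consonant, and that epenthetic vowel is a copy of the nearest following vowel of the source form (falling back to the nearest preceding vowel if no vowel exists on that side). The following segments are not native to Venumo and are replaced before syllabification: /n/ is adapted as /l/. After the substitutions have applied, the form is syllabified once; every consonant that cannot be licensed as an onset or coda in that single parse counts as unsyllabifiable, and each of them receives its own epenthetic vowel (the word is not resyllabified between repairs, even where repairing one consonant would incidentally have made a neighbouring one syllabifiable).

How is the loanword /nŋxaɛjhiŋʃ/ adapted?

laŋaxaɛjhiŋʃi

Substitution: /n/ → /l/, giving /lŋxaɛjhiŋʃ/.
Under (C)V(C), the unsyllabifiable consonants are /l/, /ŋ/, /ʃ/ (at most one coda consonant is licensed; onsets are limited to one consonant).
Epenthesis after each stranded consonant: /l/ → /la/, /ŋ/ → /ŋa/, /ʃ/ → /ʃi/.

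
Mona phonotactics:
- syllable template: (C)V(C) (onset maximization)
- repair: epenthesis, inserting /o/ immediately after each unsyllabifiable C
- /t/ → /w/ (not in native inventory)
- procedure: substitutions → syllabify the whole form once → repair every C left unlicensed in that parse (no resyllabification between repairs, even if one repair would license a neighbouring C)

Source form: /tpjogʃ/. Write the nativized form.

Substitution: /t/ → /w/, giving /wpjogʃ/.
Syllabifying with onset maximization leaves /w/, /p/, /ʃ/ stranded (at most one coda consonant is licensed; onsets are limited to one consonant).
Epenthesis after each stranded consonant: /w/ → /wo/, /p/ → /po/, /ʃ/ → /ʃo/.

wopojogʃo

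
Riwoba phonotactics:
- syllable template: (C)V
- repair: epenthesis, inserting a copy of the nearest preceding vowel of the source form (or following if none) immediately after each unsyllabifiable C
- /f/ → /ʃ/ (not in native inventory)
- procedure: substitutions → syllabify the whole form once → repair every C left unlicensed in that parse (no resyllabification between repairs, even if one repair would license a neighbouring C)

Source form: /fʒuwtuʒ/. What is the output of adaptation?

ʃuʒuwutuʒu

Substitution: /f/ → /ʃ/, giving /ʃʒuwtuʒ/.
Syllabifying with onset maximization leaves /ʃ/, /w/, /ʒ/ stranded (no codas are permitted; onsets are limited to one consonant).
Epenthesis after each stranded consonant: /ʃ/ → /ʃu/, /w/ → /wu/, /ʒ/ → /ʒu/.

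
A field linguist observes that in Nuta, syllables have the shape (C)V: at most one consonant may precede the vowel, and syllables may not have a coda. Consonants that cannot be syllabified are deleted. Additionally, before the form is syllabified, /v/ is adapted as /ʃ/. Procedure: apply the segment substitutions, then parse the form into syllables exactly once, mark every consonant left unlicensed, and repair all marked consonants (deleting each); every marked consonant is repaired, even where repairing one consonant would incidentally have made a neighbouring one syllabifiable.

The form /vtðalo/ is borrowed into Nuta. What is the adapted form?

ðalo

Substitution: /v/ → /ʃ/, giving /ʃtðalo/.
The consonants /ʃ/, /t/ cannot be parsed into a legal (C)V syllable (no codas are permitted; onsets are limited to one consonant).
Deleting the stranded consonants removes /ʃ/, /t/.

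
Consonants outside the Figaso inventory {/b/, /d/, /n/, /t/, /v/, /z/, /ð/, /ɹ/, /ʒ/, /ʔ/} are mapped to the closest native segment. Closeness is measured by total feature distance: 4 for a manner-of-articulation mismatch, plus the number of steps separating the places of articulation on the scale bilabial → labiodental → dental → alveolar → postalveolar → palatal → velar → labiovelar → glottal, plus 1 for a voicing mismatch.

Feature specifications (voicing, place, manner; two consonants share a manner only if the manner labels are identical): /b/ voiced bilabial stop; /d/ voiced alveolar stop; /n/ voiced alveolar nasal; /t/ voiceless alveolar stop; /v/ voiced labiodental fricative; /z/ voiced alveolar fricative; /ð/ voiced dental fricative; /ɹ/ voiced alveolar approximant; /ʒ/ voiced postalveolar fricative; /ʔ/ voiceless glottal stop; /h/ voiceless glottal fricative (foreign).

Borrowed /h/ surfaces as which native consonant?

ʔ

/ʔ/ is closest: manner differs (fricative→stop, +4), place distance 0 (glottal→glottal), same voicing; total 4. Next closest is /ʒ/ at distance 5.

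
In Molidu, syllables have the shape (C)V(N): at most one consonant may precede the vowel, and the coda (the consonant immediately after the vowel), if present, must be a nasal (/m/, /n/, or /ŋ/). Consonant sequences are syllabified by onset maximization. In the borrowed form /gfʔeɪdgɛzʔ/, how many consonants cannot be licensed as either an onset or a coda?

Under (C)V(N), the unsyllabifiable consonants are /g/, /f/, /d/, /z/, /ʔ/ (only a nasal (/m/, /n/, or /ŋ/) is licensed in coda position; onsets are limited to one consonant).

5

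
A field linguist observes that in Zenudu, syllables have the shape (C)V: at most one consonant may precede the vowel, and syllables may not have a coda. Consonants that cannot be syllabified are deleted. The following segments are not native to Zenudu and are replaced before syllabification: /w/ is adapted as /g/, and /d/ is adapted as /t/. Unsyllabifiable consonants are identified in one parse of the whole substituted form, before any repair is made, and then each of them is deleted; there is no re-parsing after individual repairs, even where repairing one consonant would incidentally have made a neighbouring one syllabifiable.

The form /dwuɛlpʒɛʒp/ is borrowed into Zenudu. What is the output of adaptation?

Substitution: /d/ → /t/, /w/ → /g/, giving /tguɛlpʒɛʒp/.
Under (C)V, the unsyllabifiable consonants are /t/, /l/, /p/, /ʒ/, /p/ (no codas are permitted; onsets are limited to one consonant).
Each unlicensed consonant is deleted: /t/, /l/, /p/, /ʒ/, /p/.

guɛʒɛ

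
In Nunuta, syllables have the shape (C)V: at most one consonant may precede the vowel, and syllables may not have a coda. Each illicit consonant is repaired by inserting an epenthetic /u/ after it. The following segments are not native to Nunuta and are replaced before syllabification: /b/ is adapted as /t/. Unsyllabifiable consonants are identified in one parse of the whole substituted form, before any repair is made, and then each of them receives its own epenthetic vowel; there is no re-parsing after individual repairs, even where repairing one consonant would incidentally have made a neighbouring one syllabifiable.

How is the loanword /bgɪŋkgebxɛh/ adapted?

Substitution: /b/ → /t/, giving /tgɪŋkgetxɛh/.
The consonants /t/, /ŋ/, /k/, /t/, /h/ cannot be parsed into a legal (C)V syllable (no codas are permitted; onsets are limited to one consonant).
Epenthesis after each stranded consonant: /t/ → /tu/, /ŋ/ → /ŋu/, /k/ → /ku/, /t/ → /tu/, /h/ → /hu/.

tugɪŋukugetuxɛhu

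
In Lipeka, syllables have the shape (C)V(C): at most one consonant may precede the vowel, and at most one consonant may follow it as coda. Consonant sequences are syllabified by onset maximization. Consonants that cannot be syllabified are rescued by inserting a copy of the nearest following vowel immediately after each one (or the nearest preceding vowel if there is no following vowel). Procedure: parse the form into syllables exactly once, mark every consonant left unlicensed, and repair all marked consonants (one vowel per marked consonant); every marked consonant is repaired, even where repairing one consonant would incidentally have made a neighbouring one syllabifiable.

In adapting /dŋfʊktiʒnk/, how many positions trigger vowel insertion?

4

The unsyllabifiable consonants are /d/, /ŋ/, /n/, /k/; each receives one epenthetic vowel.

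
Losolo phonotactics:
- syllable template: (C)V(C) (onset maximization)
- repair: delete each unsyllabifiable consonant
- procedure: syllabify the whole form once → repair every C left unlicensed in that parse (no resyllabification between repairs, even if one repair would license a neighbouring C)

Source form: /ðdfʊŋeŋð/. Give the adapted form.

fʊŋeŋ

Syllabifying with onset maximization leaves /ð/, /d/, /ð/ stranded (at most one coda consonant is licensed; onsets are limited to one consonant).
Deleting the stranded consonants removes /ð/, /d/, /ð/.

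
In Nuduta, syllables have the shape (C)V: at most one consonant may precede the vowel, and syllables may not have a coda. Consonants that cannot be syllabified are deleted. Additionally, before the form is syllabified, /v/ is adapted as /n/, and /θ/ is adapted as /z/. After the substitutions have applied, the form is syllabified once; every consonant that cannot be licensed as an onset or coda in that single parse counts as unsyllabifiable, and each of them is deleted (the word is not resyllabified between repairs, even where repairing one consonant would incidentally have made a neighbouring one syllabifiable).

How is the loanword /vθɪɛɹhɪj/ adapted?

zɪɛhɪ

Substitution: /v/ → /n/, /θ/ → /z/, giving /nzɪɛɹhɪj/.
Syllabifying with onset maximization leaves /n/, /ɹ/, /j/ stranded (no codas are permitted; onsets are limited to one consonant).
Each unlicensed consonant is deleted: /n/, /ɹ/, /j/.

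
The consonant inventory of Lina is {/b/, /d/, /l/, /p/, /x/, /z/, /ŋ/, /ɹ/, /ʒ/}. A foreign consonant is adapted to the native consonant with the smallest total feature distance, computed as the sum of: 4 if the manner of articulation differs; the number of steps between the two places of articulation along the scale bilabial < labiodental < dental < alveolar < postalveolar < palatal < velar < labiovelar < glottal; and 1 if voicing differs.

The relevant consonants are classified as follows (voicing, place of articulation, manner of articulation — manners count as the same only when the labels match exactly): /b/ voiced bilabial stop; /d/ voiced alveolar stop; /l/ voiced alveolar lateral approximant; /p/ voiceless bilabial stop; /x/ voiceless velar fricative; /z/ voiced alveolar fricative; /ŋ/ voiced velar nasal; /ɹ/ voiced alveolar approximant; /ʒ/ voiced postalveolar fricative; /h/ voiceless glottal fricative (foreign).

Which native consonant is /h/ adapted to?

x

/x/ is closest: same manner (fricative), place distance 2 (glottal→velar), same voicing; total 2. Next closest is /ʒ/ at distance 5.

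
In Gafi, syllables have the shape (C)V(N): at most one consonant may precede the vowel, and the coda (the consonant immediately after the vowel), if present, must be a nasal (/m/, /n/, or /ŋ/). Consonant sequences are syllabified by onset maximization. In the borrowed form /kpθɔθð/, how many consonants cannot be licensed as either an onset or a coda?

The consonants /k/, /p/, /θ/, /ð/ cannot be parsed into a legal (C)V(N) syllable (only a nasal (/m/, /n/, or /ŋ/) is licensed in coda position; onsets are limited to one consonant).

4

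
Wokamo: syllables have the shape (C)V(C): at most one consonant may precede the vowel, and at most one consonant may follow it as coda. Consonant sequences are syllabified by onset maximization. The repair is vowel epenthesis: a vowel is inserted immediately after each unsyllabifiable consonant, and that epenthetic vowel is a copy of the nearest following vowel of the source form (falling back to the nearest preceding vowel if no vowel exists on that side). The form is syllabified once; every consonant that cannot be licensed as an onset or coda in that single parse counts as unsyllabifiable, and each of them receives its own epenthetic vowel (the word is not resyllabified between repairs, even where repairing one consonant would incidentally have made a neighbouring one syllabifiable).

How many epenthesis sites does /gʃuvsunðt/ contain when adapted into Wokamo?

3

The unsyllabifiable consonants are /g/, /ð/, /t/; each receives one epenthetic vowel.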